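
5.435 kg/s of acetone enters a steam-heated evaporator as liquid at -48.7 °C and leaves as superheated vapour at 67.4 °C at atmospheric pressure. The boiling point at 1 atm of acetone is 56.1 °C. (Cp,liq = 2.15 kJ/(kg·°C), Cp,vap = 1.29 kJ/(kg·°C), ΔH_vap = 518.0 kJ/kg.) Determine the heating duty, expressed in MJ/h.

liquid -48.7→56.1 °C: 225.32 kJ/kg
vaporisation at 56.1 °C: 518 kJ/kg
vapour 56.1→67.4 °C: 14.577 kJ/kg
Δh = 225.32 + 518 + 14.577 = 757.9 kJ/kg
Q = ṁ·Δh = 5.435 kg/s × 757.9 kJ/kg = 4119.2 kJ/s
|Q| = 4119.2 kW = 14829 MJ/h

Q = 14800 MJ/h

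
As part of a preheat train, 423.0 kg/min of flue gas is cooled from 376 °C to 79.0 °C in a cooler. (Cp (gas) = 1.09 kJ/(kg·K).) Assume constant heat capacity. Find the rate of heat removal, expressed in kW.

Q_c = 2280 kW

Q = ṁ·Cp·ΔT = 423.0 × 1.09 × (79.0 − 376) = -136940 kJ/min
Converting: 136940 / 60 s = 2282.3 kW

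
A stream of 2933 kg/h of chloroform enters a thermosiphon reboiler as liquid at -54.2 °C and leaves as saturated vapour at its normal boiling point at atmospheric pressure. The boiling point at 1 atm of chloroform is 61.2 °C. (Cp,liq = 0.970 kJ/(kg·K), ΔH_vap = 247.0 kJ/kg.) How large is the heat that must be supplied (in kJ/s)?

liquid -54.2→61.2 °C: 111.94 kJ/kg
vaporisation at 61.2 °C: 247 kJ/kg
Δh = 111.94 + 247 = 358.94 kJ/kg
Q = ṁ·Δh = 2933 kg/h × 358.94 kJ/kg = 1.0528e+06 kJ/h
|Q| = 292.43 kW

Q = 292 kJ/s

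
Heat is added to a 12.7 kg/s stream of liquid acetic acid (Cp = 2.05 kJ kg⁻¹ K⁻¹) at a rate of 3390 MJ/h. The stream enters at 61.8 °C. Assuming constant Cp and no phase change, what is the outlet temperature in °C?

Q = 3390 MJ/h = 941.67 kJ/s
ΔT = Q/(ṁ·Cp) = 941.67/(12.7×2.05) = 36.169 K
T_out = 61.8 + 36.169 = 97.969 °C

T_out = 98.0 °C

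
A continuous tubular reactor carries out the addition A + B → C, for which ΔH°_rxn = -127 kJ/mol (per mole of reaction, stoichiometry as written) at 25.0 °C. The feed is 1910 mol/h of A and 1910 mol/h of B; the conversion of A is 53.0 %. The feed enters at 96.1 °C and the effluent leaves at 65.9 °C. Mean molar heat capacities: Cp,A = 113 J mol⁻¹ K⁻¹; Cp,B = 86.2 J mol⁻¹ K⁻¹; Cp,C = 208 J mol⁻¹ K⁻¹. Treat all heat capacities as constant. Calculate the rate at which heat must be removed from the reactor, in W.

Q_out = 38800 W

Extent of reaction ξ = 0.530 × 1910 = 1012.3 mol/h
Reaction term: ξ·ΔH°_rxn = 1012.3 × -127 = -128560 kJ/h
Sensible, feed 96.1→25 °C: -27052 kJ/h
Outlet flows (mol/h): A 897.7, B 897.7, C 1012.3
Sensible, products 25→65.9 °C: 15926 kJ/h
Q = ΔH = -139690 kJ/h = -38.802 kW
Heat removed = 38802 W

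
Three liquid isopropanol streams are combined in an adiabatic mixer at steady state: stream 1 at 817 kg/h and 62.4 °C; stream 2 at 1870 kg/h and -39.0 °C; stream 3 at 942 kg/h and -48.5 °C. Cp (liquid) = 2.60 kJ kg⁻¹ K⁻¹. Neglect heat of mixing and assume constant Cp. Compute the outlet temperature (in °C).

No heat crosses the boundary, so H_out = H_in.
T_out = Σ ṁᵢCp,ᵢTᵢ / Σ ṁᵢCp,ᵢ
      = -175850 / 9435.4 = -18.638 °C

T_out = -18.6 °C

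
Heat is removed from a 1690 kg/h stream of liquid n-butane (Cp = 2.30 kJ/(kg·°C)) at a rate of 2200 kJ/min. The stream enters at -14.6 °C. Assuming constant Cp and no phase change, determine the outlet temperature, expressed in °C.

T_out = -48.6 °C

Q = 2200 kJ/min = 132000 kJ/h
ΔT = Q/(ṁ·Cp) = 132000/(1690×2.30) = 33.959 K
T_out = -14.6 − 33.959 = -48.559 °C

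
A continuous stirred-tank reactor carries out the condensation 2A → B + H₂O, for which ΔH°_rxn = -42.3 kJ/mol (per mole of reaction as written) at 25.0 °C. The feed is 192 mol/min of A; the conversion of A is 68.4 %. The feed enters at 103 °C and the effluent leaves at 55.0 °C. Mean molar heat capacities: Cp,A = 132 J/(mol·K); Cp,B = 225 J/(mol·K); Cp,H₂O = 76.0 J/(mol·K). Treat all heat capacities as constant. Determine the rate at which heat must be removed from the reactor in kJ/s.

Q_out = 65.4 kJ/s

Extent of reaction ξ = 0.684 × 192 / 2 = 65.664 mol/min
Reaction term: ξ·ΔH°_rxn = 65.664 × -42.3 = -2777.6 kJ/min
Sensible, feed 103→25 °C: -1976.8 kJ/min
Outlet flows (mol/min): A 60.672, B 65.664, H₂O 65.664
Sensible, products 25→55.0 °C: 833.21 kJ/min
Q = ΔH = -3921.2 kJ/min = -65.354 kW
Heat removed = 65.354 kJ/s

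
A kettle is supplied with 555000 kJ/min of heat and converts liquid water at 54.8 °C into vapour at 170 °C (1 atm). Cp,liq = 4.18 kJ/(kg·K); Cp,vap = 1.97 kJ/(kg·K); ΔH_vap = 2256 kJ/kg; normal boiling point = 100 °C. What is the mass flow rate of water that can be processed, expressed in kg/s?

Δh = 4.18×(100−54.8) + 2256 + 1.97×(170−100) = 2582.8 kJ/kg
Q = 555000 kJ/min = 9250 kJ/s = 9250 kJ/s
ṁ = Q/Δh = 9250 / 2582.8 = 3.5813 kg/s

ṁ = 3.58 kg/s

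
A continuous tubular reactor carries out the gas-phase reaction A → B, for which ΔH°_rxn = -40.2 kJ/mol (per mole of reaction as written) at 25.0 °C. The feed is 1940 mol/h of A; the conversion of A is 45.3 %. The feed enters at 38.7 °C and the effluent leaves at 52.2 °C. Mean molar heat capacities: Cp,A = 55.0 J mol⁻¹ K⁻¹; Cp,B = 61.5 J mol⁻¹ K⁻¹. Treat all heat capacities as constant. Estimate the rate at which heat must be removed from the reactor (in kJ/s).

Extent of reaction ξ = 0.453 × 1940 = 878.82 mol/h
Reaction term: ξ·ΔH°_rxn = 878.82 × -40.2 = -35329 kJ/h
Sensible, feed 38.7→25 °C: -1461.8 kJ/h
Outlet flows (mol/h): A 1061.2, B 878.82
Sensible, products 25→52.2 °C: 3057.6 kJ/h
Q = ΔH = -33733 kJ/h = -9.3702 kW
Heat removed = 9.3702 kJ/s

Q_out = 9.37 kJ/s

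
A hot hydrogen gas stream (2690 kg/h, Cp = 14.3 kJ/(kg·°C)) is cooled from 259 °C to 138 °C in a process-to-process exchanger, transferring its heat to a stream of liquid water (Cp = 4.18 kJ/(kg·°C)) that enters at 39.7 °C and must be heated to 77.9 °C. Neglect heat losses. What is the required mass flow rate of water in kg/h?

ṁ_c = 29100 kg/h

Heat released by hot stream: Q = 2690 × 14.3 × (259 − 138) = 4.6545e+06 kJ/h
Energy balance on cold side (adiabatic exchanger): Q = ṁ_c·Cp_c·(T_c,out − T_c,in)
ṁ_c = 4.6545e+06 / [4.18 × (77.9 − 39.7)] = 29150 kg/h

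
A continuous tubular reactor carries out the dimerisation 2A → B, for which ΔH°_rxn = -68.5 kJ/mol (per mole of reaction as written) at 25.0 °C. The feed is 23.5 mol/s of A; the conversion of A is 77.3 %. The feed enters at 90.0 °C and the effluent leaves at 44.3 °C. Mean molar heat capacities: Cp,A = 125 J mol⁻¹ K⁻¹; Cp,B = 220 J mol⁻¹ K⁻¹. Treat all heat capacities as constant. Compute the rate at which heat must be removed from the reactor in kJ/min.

Q_out = 45700 kJ/min

Extent of reaction ξ = 0.773 × 23.5 / 2 = 9.0828 mol/s
Reaction term: ξ·ΔH°_rxn = 9.0828 × -68.5 = -622.17 kJ/s
Sensible, feed 90.0→25 °C: -190.94 kJ/s
Outlet flows (mol/s): A 5.3345, B 9.0828
Sensible, products 25→44.3 °C: 51.435 kJ/s
Q = ΔH = -761.67 kJ/s = -761.67 kW
Heat removed = 45700 kJ/min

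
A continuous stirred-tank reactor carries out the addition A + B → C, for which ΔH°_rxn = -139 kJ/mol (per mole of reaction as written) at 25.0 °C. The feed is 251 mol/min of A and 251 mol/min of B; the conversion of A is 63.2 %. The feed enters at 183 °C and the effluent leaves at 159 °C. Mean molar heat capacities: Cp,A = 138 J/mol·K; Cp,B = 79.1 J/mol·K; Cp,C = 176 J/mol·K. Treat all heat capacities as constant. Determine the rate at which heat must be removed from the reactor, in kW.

Q_out = 404 kW

Extent of reaction ξ = 0.632 × 251 = 158.63 mol/min
Reaction term: ξ·ΔH°_rxn = 158.63 × -139 = -22050 kJ/min
Sensible, feed 183→25 °C: -8609.8 kJ/min
Outlet flows (mol/min): A 92.368, B 92.368, C 158.63
Sensible, products 25→159 °C: 6428.3 kJ/min
Q = ΔH = -24231 kJ/min = -403.86 kW
Heat removed = 403.86 kW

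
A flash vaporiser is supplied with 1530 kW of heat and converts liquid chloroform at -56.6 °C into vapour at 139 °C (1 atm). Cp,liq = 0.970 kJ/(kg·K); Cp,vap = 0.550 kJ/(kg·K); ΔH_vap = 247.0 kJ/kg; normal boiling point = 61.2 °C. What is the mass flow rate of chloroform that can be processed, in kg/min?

ṁ = 227 kg/min

Δh = 0.970×(61.2−-56.6) + 247.0 + 0.550×(139−61.2) = 404.06 kJ/kg
Q = 1530 kW = 1530 kJ/s = 91800 kJ/min
ṁ = Q/Δh = 91800 / 404.06 = 227.2 kg/min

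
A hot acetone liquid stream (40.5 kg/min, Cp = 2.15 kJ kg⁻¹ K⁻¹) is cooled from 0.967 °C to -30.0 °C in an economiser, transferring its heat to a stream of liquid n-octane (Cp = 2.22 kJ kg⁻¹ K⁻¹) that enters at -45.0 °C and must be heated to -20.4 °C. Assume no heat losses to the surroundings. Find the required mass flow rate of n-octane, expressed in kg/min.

Heat released by hot stream: Q = 40.5 × 2.15 × (0.967 − -30.0) = 2696.5 kJ/min
Energy balance on cold side (adiabatic exchanger): Q = ṁ_c·Cp_c·(T_c,out − T_c,in)
ṁ_c = 2696.5 / [2.22 × (-20.4 − -45.0)] = 49.375 kg/min

ṁ_c = 49.4 kg/min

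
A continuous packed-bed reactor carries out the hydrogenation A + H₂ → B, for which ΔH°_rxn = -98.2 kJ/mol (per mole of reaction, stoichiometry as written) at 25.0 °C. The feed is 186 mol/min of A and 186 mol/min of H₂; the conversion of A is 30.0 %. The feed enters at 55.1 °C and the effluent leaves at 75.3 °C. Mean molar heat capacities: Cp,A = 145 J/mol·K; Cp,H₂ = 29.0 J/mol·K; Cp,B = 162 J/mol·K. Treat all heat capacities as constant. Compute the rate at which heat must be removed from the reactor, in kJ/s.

Extent of reaction ξ = 0.300 × 186 = 55.8 mol/min
Reaction term: ξ·ΔH°_rxn = 55.8 × -98.2 = -5479.6 kJ/min
Sensible, feed 55.1→25 °C: -974.16 kJ/min
Outlet flows (mol/min): A 130.2, H₂ 130.2, B 55.8
Sensible, products 25→75.3 °C: 1594.2 kJ/min
Q = ΔH = -4859.5 kJ/min = -80.991 kW
Heat removed = 80.991 kJ/s

Q_out = 81.0 kJ/s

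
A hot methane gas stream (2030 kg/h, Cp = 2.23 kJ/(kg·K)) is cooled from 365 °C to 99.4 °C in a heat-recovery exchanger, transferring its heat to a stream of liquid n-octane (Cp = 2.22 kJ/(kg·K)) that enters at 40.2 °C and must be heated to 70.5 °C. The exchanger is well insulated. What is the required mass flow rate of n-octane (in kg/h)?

ṁ_c = 17900 kg/h

Heat released by hot stream: Q = 2030 × 2.23 × (365 − 99.4) = 1.2023e+06 kJ/h
Energy balance on cold side (adiabatic exchanger): Q = ṁ_c·Cp_c·(T_c,out − T_c,in)
ṁ_c = 1.2023e+06 / [2.22 × (70.5 − 40.2)] = 17874 kg/h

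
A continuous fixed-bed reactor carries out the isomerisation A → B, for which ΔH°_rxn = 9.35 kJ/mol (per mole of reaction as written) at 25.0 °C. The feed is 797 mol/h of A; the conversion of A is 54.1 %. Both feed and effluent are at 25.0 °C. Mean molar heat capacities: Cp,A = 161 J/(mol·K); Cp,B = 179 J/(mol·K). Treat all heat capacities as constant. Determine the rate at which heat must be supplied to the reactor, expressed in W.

Q_in = 1120 W

Extent of reaction ξ = 0.541 × 797 = 431.18 mol/h
Reaction term: ξ·ΔH°_rxn = 431.18 × 9.35 = 4031.5 kJ/h
Q = ΔH = 4031.5 kJ/h = 1.1199 kW
Heat supplied = 1119.9 W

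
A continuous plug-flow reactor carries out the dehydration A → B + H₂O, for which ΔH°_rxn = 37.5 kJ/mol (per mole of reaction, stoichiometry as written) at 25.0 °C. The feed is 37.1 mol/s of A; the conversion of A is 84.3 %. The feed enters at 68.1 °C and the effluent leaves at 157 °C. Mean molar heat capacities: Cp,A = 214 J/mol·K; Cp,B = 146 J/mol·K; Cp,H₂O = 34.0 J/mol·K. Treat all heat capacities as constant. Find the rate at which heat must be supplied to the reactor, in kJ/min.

Q_in = 104000 kJ/min

Extent of reaction ξ = 0.843 × 37.1 = 31.275 mol/s
Reaction term: ξ·ΔH°_rxn = 31.275 × 37.5 = 1172.8 kJ/s
Sensible, feed 68.1→25 °C: -342.19 kJ/s
Outlet flows (mol/s): A 5.8247, B 31.275, H₂O 31.275
Sensible, products 25→157 °C: 907.64 kJ/s
Q = ΔH = 1738.3 kJ/s = 1738.3 kW
Heat supplied = 104300 kJ/min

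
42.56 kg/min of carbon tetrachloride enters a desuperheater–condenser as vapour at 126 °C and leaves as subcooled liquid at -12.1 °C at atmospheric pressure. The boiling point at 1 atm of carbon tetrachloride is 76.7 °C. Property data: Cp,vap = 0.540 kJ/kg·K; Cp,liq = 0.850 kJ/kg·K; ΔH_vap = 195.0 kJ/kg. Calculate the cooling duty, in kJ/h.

Q_c = 759000 kJ/h

vapour 126→76.7 °C: -26.622 kJ/kg
condensation at 76.7 °C: -195 kJ/kg
liquid 76.7→-12.1 °C: -75.48 kJ/kg
Δh = -26.622 + -195 + -75.48 = -297.1 kJ/kg
Q = ṁ·Δh = 42.56 kg/min × -297.1 kJ/kg = -12645 kJ/min
|Q| = 210.74 kW = 758680 kJ/h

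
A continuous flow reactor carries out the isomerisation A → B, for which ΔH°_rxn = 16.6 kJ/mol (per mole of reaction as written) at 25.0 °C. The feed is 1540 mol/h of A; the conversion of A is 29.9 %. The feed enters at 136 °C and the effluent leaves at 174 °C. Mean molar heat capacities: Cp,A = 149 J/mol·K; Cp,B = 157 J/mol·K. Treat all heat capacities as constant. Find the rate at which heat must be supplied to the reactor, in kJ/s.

Q_in = 4.70 kJ/s

Extent of reaction ξ = 0.299 × 1540 = 460.46 mol/h
Reaction term: ξ·ΔH°_rxn = 460.46 × 16.6 = 7643.6 kJ/h
Sensible, feed 136→25 °C: -25470 kJ/h
Outlet flows (mol/h): A 1079.5, B 460.46
Sensible, products 25→174 °C: 34738 kJ/h
Q = ΔH = 16912 kJ/h = 4.6978 kW
Heat supplied = 4.6978 kJ/s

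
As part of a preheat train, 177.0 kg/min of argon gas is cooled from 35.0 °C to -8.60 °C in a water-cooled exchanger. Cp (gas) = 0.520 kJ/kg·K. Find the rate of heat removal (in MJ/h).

Q = ṁ·Cp·ΔT = 177.0 × 0.520 × (-8.60 − 35.0) = -4012.9 kJ/min
Converting: 4012.9 / 60 s = 66.882 kW
Cooling duty = 240.78 MJ/h

Q_c = 241 MJ/h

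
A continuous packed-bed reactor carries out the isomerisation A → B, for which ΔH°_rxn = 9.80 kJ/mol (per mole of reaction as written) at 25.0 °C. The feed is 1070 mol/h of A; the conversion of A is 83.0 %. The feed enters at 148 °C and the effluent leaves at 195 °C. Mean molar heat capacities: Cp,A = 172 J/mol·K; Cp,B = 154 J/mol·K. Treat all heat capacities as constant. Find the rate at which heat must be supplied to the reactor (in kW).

Extent of reaction ξ = 0.830 × 1070 = 888.1 mol/h
Reaction term: ξ·ΔH°_rxn = 888.1 × 9.80 = 8703.4 kJ/h
Sensible, feed 148→25 °C: -22637 kJ/h
Outlet flows (mol/h): A 181.9, B 888.1
Sensible, products 25→195 °C: 28569 kJ/h
Q = ΔH = 14636 kJ/h = 4.0655 kW
Heat supplied = 4.0655 kW

Q_in = 4.07 kW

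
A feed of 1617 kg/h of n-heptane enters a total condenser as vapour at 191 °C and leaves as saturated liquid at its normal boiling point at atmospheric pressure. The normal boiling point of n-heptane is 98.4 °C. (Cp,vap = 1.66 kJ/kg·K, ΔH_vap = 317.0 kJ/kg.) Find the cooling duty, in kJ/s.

Q_c = 211 kJ/s

vapour 191→98.4 °C: -153.72 kJ/kg
condensation at 98.4 °C: -317 kJ/kg
Δh = -153.72 + -317 = -470.72 kJ/kg
Q = ṁ·Δh = 1617 kg/h × -470.72 kJ/kg = -761150 kJ/h
|Q| = 211.43 kW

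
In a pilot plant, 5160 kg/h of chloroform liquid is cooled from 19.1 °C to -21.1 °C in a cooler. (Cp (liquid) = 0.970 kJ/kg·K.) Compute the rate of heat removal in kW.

Q = ṁ·Cp·ΔT = 5160 × 0.970 × (-21.1 − 19.1) = -201210 kJ/h
Converting: 201210 / 3600 s = 55.891 kW

Q_c = 55.9 kW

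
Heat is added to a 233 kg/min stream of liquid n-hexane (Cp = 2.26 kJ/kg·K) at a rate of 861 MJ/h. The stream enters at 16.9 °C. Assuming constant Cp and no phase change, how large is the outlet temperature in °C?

Q = 861 MJ/h = 14350 kJ/min
ΔT = Q/(ṁ·Cp) = 14350/(233×2.26) = 27.251 K
T_out = 16.9 + 27.251 = 44.151 °C

T_out = 44.2 °C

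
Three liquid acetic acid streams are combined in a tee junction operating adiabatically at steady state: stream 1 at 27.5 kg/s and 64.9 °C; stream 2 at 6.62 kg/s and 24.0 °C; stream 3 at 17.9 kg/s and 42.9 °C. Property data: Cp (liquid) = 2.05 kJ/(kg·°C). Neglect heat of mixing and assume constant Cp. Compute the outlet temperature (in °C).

Adiabatic, steady state ⇒ Σ ṁᵢCp,ᵢ(T_out − Tᵢ) = 0
T_out = Σ ṁᵢCp,ᵢTᵢ / Σ ṁᵢCp,ᵢ
      = 5558.7 / 106.64 = 52.125 °C

T_out = 52.1 °C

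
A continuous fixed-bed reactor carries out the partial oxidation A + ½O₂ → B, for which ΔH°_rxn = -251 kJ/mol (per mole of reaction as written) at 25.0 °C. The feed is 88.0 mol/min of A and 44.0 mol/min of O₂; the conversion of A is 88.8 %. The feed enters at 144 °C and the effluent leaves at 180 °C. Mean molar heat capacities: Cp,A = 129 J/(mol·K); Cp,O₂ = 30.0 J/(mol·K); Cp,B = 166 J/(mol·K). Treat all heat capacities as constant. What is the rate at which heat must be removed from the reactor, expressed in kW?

Extent of reaction ξ = 0.888 × 88.0 = 78.144 mol/min
Reaction term: ξ·ΔH°_rxn = 78.144 × -251 = -19614 kJ/min
Sensible, feed 144→25 °C: -1508 kJ/min
Outlet flows (mol/min): A 9.856, O₂ 4.928, B 78.144
Sensible, products 25→180 °C: 2230.6 kJ/min
Q = ΔH = -18891 kJ/min = -314.86 kW
Heat removed = 314.86 kW

Q_out = 315 kW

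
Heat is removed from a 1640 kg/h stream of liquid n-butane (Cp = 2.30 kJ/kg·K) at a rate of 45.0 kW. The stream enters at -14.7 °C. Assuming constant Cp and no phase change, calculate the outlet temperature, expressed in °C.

Q = 45.0 kW = 162000 kJ/h
ΔT = Q/(ṁ·Cp) = 162000/(1640×2.30) = 42.948 K
T_out = -14.7 − 42.948 = -57.648 °C

T_out = -57.6 °C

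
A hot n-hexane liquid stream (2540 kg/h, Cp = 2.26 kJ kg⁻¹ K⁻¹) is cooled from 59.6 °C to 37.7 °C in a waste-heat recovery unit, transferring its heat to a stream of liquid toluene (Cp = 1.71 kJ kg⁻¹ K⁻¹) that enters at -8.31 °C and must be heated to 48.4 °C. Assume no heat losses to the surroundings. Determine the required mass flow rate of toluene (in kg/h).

Heat released by hot stream: Q = 2540 × 2.26 × (59.6 − 37.7) = 125710 kJ/h
Energy balance on cold side (adiabatic exchanger): Q = ṁ_c·Cp_c·(T_c,out − T_c,in)
ṁ_c = 125710 / [1.71 × (48.4 − -8.31)] = 1296.4 kg/h

ṁ_c = 1300 kg/h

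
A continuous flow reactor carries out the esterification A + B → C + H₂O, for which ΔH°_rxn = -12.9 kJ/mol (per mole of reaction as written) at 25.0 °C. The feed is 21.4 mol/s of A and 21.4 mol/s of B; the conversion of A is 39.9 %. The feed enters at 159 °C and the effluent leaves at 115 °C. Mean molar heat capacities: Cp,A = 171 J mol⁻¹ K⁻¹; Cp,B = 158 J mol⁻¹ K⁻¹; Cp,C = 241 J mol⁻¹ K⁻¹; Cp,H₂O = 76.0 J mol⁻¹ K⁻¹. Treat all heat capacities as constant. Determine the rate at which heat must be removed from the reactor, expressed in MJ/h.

Extent of reaction ξ = 0.399 × 21.4 = 8.5386 mol/s
Reaction term: ξ·ΔH°_rxn = 8.5386 × -12.9 = -110.15 kJ/s
Sensible, feed 159→25 °C: -943.44 kJ/s
Outlet flows (mol/s): A 12.861, B 12.861, C 8.5386, H₂O 8.5386
Sensible, products 25→115 °C: 624.43 kJ/s
Q = ΔH = -429.16 kJ/s = -429.16 kW
Heat removed = 1545 MJ/h

Q_out = 1540 MJ/h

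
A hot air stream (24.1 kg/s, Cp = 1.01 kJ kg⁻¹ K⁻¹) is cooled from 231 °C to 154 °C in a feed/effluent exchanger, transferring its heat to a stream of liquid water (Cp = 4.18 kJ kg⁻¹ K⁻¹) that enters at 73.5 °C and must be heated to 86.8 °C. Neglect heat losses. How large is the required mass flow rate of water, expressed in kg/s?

ṁ_c = 33.7 kg/s

Heat released by hot stream: Q = 24.1 × 1.01 × (231 − 154) = 1874.3 kJ/s
Energy balance on cold side (adiabatic exchanger): Q = ṁ_c·Cp_c·(T_c,out − T_c,in)
ṁ_c = 1874.3 / [4.18 × (86.8 − 73.5)] = 33.713 kg/s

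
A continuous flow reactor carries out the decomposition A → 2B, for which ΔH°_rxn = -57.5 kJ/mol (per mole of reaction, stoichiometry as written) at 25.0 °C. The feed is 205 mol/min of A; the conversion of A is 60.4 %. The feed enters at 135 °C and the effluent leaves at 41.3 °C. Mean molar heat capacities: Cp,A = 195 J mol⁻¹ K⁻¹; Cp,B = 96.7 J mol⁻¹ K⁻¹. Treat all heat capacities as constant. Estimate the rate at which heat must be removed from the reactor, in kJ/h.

Q_out = 652000 kJ/h

Extent of reaction ξ = 0.604 × 205 = 123.82 mol/min
Reaction term: ξ·ΔH°_rxn = 123.82 × -57.5 = -7119.6 kJ/min
Sensible, feed 135→25 °C: -4397.2 kJ/min
Outlet flows (mol/min): A 81.18, B 247.64
Sensible, products 25→41.3 °C: 648.36 kJ/min
Q = ΔH = -10869 kJ/min = -181.14 kW
Heat removed = 652110 kJ/h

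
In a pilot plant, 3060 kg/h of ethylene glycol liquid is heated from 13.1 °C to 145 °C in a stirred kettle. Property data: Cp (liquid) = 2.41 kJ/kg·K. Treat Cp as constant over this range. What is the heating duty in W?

Q = 270000 W

Q = ṁ·Cp·ΔT = 3060 × 2.41 × (145 − 13.1) = 972710 kJ/h
Converting: 972710 / 3600 s = 270.2 kW
Heating duty = 270200 W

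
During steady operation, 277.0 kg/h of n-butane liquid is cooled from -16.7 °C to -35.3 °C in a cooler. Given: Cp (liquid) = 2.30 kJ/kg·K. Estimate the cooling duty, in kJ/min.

Q = ṁ·Cp·ΔT = 277.0 × 2.30 × (-35.3 − -16.7) = -11850 kJ/h
Converting: 11850 / 3600 s = 3.2917 kW
Cooling duty = 197.5 kJ/min

Q_c = 198 kJ/min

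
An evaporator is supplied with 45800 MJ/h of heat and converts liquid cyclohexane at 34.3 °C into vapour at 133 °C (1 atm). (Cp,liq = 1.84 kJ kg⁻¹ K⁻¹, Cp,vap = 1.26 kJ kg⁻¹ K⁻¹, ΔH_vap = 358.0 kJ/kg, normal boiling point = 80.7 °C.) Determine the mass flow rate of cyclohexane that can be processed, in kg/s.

Δh = 1.84×(80.7−34.3) + 358.0 + 1.26×(133−80.7) = 509.27 kJ/kg
Q = 45800 MJ/h = 12722 kJ/s = 12722 kJ/s
ṁ = Q/Δh = 12722 / 509.27 = 24.981 kg/s

ṁ = 25.0 kg/s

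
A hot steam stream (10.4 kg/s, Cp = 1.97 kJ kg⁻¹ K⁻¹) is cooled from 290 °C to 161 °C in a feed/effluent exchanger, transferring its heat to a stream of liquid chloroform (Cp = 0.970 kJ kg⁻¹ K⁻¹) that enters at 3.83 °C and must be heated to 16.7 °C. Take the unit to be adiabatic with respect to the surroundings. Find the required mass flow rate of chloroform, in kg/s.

ṁ_c = 212 kg/s

Heat released by hot stream: Q = 10.4 × 1.97 × (290 − 161) = 2643 kJ/s
Energy balance on cold side (adiabatic exchanger): Q = ṁ_c·Cp_c·(T_c,out − T_c,in)
ṁ_c = 2643 / [0.970 × (16.7 − 3.83)] = 211.71 kg/s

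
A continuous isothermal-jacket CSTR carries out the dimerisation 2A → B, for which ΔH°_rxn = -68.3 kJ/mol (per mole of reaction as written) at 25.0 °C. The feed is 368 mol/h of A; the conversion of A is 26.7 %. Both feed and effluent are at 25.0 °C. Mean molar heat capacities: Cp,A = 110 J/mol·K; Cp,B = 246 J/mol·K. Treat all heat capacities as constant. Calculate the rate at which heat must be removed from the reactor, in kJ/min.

Q_out = 55.9 kJ/min

Extent of reaction ξ = 0.267 × 368 / 2 = 49.128 mol/h
Reaction term: ξ·ΔH°_rxn = 49.128 × -68.3 = -3355.4 kJ/h
Q = ΔH = -3355.4 kJ/h = -0.93207 kW
Heat removed = 55.924 kJ/min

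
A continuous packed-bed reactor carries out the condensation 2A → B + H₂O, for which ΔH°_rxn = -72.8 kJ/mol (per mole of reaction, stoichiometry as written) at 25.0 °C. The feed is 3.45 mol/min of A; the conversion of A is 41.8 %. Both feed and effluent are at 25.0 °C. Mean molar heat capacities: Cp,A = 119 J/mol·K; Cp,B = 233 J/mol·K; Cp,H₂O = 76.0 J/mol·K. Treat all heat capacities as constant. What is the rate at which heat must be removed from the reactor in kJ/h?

Q_out = 3150 kJ/h

Extent of reaction ξ = 0.418 × 3.45 / 2 = 0.72105 mol/min
Reaction term: ξ·ΔH°_rxn = 0.72105 × -72.8 = -52.492 kJ/min
Q = ΔH = -52.492 kJ/min = -0.87487 kW
Heat removed = 3149.5 kJ/h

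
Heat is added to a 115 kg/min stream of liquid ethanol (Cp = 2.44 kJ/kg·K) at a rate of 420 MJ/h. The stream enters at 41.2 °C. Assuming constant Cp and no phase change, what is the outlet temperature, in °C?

Q = 420 MJ/h = 7000 kJ/min
ΔT = Q/(ṁ·Cp) = 7000/(115×2.44) = 24.947 K
T_out = 41.2 + 24.947 = 66.147 °C

T_out = 66.1 °C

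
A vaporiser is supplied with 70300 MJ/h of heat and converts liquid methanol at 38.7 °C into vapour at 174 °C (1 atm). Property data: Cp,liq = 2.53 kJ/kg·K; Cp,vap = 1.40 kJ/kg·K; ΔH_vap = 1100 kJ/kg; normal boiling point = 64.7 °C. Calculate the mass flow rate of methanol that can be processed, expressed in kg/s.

ṁ = 14.8 kg/s

Δh = 2.53×(64.7−38.7) + 1100 + 1.40×(174−64.7) = 1318.8 kJ/kg
Q = 70300 MJ/h = 19528 kJ/s = 19528 kJ/s
ṁ = Q/Δh = 19528 / 1318.8 = 14.807 kg/s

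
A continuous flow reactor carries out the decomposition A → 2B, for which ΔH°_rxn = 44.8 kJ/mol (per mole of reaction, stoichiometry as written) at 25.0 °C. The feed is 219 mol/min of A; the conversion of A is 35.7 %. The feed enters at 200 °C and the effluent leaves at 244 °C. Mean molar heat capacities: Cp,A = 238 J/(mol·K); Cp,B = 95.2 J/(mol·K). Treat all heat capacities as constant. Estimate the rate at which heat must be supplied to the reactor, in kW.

Extent of reaction ξ = 0.357 × 219 = 78.183 mol/min
Reaction term: ξ·ΔH°_rxn = 78.183 × 44.8 = 3502.6 kJ/min
Sensible, feed 200→25 °C: -9121.4 kJ/min
Outlet flows (mol/min): A 140.82, B 156.37
Sensible, products 25→244 °C: 10600 kJ/min
Q = ΔH = 4981 kJ/min = 83.016 kW
Heat supplied = 83.016 kW

Q_in = 83.0 kW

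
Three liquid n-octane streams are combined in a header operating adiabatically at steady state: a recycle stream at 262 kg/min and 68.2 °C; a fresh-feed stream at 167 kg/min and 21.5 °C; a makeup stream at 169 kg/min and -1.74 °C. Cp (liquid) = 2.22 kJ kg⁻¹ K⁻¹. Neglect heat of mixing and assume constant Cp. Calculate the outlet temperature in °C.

T_out = 35.4 °C

Energy balance with Q = 0: Σ ṁᵢCp,ᵢ(T_out − Tᵢ) = 0
T_out = Σ ṁᵢCp,ᵢTᵢ / Σ ṁᵢCp,ᵢ
      = 46986 / 1327.6 = 35.393 °C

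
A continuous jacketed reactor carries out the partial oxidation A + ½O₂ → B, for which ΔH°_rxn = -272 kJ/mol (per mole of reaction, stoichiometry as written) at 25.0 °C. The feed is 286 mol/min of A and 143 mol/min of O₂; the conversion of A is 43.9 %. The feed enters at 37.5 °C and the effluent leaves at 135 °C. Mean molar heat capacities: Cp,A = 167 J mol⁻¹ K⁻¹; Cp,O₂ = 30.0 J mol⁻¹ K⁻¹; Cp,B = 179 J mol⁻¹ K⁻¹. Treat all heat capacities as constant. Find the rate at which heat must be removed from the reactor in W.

Q_out = 485000 W

Extent of reaction ξ = 0.439 × 286 = 125.55 mol/min
Reaction term: ξ·ΔH°_rxn = 125.55 × -272 = -34151 kJ/min
Sensible, feed 37.5→25 °C: -650.65 kJ/min
Outlet flows (mol/min): A 160.45, O₂ 80.223, B 125.55
Sensible, products 25→135 °C: 5684.3 kJ/min
Q = ΔH = -29117 kJ/min = -485.28 kW
Heat removed = 485280 W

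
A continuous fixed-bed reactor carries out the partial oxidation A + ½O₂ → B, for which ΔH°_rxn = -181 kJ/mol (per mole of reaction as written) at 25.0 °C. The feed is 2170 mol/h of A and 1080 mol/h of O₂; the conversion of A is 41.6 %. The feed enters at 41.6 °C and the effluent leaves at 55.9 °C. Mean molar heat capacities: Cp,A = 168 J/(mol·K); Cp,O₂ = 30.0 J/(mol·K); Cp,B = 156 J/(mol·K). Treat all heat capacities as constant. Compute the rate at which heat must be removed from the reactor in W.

Extent of reaction ξ = 0.416 × 2170 = 902.72 mol/h
Reaction term: ξ·ΔH°_rxn = 902.72 × -181 = -163390 kJ/h
Sensible, feed 41.6→25 °C: -6589.5 kJ/h
Outlet flows (mol/h): A 1267.3, O₂ 628.64, B 902.72
Sensible, products 25→55.9 °C: 11513 kJ/h
Q = ΔH = -158470 kJ/h = -44.019 kW
Heat removed = 44019 W

Q_out = 44000 W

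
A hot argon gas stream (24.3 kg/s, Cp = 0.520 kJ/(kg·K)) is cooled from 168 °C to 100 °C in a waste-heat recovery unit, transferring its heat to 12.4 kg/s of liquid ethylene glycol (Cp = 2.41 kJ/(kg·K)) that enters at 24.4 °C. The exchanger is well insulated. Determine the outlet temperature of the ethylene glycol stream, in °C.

Heat released by hot stream: Q = 24.3 × 0.520 × (168 − 100) = 859.25 kJ/s
Energy balance on cold side (adiabatic exchanger): Q = ṁ_c·Cp_c·(T_c,out − T_c,in)
T_c,out = 24.4 + 859.25/(12.4 × 2.41) = 53.153 °C

T_c,out = 53.2 °C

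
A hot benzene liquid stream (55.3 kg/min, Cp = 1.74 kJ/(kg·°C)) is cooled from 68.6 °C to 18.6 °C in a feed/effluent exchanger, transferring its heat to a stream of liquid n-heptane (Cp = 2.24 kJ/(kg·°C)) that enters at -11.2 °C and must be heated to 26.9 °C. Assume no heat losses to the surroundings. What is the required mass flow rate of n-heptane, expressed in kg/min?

Heat released by hot stream: Q = 55.3 × 1.74 × (68.6 − 18.6) = 4811.1 kJ/min
Energy balance on cold side (adiabatic exchanger): Q = ṁ_c·Cp_c·(T_c,out − T_c,in)
ṁ_c = 4811.1 / [2.24 × (26.9 − -11.2)] = 56.373 kg/min

ṁ_c = 56.4 kg/min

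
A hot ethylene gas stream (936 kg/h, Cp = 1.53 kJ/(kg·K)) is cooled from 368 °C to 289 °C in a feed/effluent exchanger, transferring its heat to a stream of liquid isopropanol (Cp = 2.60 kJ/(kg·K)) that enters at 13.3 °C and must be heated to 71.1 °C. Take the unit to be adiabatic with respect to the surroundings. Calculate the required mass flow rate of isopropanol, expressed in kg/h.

ṁ_c = 753 kg/h

Heat released by hot stream: Q = 936 × 1.53 × (368 − 289) = 113130 kJ/h
Energy balance on cold side (adiabatic exchanger): Q = ṁ_c·Cp_c·(T_c,out − T_c,in)
ṁ_c = 113130 / [2.60 × (71.1 − 13.3)] = 752.82 kg/h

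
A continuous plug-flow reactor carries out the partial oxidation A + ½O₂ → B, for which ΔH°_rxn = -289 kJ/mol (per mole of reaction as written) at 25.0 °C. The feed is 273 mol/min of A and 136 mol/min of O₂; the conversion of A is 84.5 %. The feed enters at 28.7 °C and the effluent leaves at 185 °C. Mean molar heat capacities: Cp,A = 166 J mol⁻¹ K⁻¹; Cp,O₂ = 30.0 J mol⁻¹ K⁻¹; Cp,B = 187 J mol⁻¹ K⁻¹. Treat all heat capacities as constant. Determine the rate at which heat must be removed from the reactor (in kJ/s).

Extent of reaction ξ = 0.845 × 273 = 230.69 mol/min
Reaction term: ξ·ΔH°_rxn = 230.69 × -289 = -66668 kJ/min
Sensible, feed 28.7→25 °C: -182.77 kJ/min
Outlet flows (mol/min): A 42.315, O₂ 20.657, B 230.69
Sensible, products 25→185 °C: 8125.1 kJ/min
Q = ΔH = -58726 kJ/min = -978.76 kW
Heat removed = 978.76 kJ/s

Q_out = 979 kJ/s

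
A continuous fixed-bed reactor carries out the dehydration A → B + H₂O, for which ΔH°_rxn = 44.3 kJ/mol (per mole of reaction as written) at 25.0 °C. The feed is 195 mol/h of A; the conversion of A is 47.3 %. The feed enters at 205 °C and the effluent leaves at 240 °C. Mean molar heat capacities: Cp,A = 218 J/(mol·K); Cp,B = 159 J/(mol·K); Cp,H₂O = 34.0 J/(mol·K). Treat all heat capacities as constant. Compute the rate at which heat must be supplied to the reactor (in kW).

Q_in = 1.41 kW

Extent of reaction ξ = 0.473 × 195 = 92.235 mol/h
Reaction term: ξ·ΔH°_rxn = 92.235 × 44.3 = 4086 kJ/h
Sensible, feed 205→25 °C: -7651.8 kJ/h
Outlet flows (mol/h): A 102.77, B 92.235, H₂O 92.235
Sensible, products 25→240 °C: 8643.9 kJ/h
Q = ΔH = 5078.1 kJ/h = 1.4106 kW
Heat supplied = 1.4106 kW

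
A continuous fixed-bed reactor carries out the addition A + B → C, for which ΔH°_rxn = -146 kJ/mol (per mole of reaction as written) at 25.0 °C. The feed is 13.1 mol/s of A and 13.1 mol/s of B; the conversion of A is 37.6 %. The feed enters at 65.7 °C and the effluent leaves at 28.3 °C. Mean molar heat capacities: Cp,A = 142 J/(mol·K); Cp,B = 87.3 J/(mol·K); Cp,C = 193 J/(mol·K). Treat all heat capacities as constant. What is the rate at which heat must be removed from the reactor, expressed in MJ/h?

Q_out = 3000 MJ/h

Extent of reaction ξ = 0.376 × 13.1 = 4.9256 mol/s
Reaction term: ξ·ΔH°_rxn = 4.9256 × -146 = -719.14 kJ/s
Sensible, feed 65.7→25 °C: -122.26 kJ/s
Outlet flows (mol/s): A 8.1744, B 8.1744, C 4.9256
Sensible, products 25→28.3 °C: 9.3226 kJ/s
Q = ΔH = -832.07 kJ/s = -832.07 kW
Heat removed = 2995.5 MJ/h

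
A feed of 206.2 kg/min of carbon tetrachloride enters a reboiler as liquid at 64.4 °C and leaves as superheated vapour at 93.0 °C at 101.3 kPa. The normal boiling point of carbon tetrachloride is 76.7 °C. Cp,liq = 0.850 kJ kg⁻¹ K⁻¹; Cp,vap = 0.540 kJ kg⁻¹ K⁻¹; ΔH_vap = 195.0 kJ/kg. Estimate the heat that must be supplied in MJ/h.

Q = 2650 MJ/h

liquid 64.4→76.7 °C: 10.455 kJ/kg
vaporisation at 76.7 °C: 195 kJ/kg
vapour 76.7→93.0 °C: 8.802 kJ/kg
Δh = 10.455 + 195 + 8.802 = 214.26 kJ/kg
Q = ṁ·Δh = 206.2 kg/min × 214.26 kJ/kg = 44180 kJ/min
|Q| = 736.33 kW = 2650.8 MJ/h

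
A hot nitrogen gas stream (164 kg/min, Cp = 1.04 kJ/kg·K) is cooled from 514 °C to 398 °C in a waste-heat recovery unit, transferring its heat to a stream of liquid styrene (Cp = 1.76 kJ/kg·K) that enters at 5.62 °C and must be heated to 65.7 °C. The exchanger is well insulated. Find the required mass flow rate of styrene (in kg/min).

ṁ_c = 187 kg/min

Heat released by hot stream: Q = 164 × 1.04 × (514 − 398) = 19785 kJ/min
Energy balance on cold side (adiabatic exchanger): Q = ṁ_c·Cp_c·(T_c,out − T_c,in)
ṁ_c = 19785 / [1.76 × (65.7 − 5.62)] = 187.11 kg/min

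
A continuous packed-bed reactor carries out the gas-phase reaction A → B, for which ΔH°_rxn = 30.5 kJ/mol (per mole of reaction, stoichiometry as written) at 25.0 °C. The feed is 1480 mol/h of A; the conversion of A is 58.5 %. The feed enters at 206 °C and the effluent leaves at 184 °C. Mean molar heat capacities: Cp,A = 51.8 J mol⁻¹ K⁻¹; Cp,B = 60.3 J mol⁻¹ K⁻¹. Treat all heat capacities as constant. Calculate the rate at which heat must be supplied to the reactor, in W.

Extent of reaction ξ = 0.585 × 1480 = 865.8 mol/h
Reaction term: ξ·ΔH°_rxn = 865.8 × 30.5 = 26407 kJ/h
Sensible, feed 206→25 °C: -13876 kJ/h
Outlet flows (mol/h): A 614.2, B 865.8
Sensible, products 25→184 °C: 13360 kJ/h
Q = ΔH = 25890 kJ/h = 7.1918 kW
Heat supplied = 7191.8 W

Q_in = 7190 W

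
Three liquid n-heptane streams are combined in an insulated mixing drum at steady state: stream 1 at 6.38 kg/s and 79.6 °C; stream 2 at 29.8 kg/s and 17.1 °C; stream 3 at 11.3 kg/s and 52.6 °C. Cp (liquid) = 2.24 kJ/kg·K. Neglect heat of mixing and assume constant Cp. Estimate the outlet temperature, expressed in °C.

T_out = 33.9 °C

Energy balance with Q = 0: Σ ṁᵢCp,ᵢ(T_out − Tᵢ) = 0
Σ ṁᵢCp,ᵢTᵢ = 6.38×2.24×79.6 + 29.8×2.24×17.1 + 11.3×2.24×52.6 = 3610.4
Σ ṁᵢCp,ᵢ = 6.38×2.24 + 29.8×2.24 + 11.3×2.24 = 106.36
T_out = 3610.4 / 106.36 = 33.947 °C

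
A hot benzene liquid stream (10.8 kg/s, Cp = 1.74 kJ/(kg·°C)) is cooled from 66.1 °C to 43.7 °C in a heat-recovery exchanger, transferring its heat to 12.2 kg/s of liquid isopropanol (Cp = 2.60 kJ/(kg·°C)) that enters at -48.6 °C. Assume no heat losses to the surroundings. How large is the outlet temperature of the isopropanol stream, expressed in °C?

Heat released by hot stream: Q = 10.8 × 1.74 × (66.1 − 43.7) = 420.94 kJ/s
Energy balance on cold side (adiabatic exchanger): Q = ṁ_c·Cp_c·(T_c,out − T_c,in)
T_c,out = -48.6 + 420.94/(12.2 × 2.60) = -35.329 °C

T_c,out = -35.3 °C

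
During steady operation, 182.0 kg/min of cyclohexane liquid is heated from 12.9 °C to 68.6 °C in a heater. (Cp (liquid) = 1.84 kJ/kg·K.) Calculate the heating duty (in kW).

Q = 311 kW

Q = ṁ·Cp·ΔT = 182.0 × 1.84 × (68.6 − 12.9) = 18653 kJ/min
Converting: 18653 / 60 s = 310.88 kW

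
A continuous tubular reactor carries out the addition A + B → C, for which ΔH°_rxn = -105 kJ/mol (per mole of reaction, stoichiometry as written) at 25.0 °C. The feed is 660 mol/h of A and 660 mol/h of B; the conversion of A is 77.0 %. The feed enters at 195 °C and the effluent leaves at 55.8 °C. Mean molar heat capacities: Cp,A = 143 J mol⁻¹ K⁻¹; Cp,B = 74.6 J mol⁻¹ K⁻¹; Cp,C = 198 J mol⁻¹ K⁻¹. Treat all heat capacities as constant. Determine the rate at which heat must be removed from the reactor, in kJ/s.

Extent of reaction ξ = 0.770 × 660 = 508.2 mol/h
Reaction term: ξ·ΔH°_rxn = 508.2 × -105 = -53361 kJ/h
Sensible, feed 195→25 °C: -24415 kJ/h
Outlet flows (mol/h): A 151.8, B 151.8, C 508.2
Sensible, products 25→55.8 °C: 4116.6 kJ/h
Q = ΔH = -73659 kJ/h = -20.461 kW
Heat removed = 20.461 kJ/s

Q_out = 20.5 kJ/s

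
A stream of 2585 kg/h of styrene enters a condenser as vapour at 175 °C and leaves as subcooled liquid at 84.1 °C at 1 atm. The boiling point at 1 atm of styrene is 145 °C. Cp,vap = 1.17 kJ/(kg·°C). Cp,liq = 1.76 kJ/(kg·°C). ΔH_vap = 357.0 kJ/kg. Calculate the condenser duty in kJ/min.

vapour 175→145 °C: -35.1 kJ/kg
condensation at 145 °C: -357 kJ/kg
liquid 145→84.1 °C: -107.18 kJ/kg
Δh = -35.1 + -357 + -107.18 = -499.28 kJ/kg
Q = ṁ·Δh = 2585 kg/h × -499.28 kJ/kg = -1.2906e+06 kJ/h
|Q| = 358.51 kW = 21511 kJ/min

Q_c = 21500 kJ/min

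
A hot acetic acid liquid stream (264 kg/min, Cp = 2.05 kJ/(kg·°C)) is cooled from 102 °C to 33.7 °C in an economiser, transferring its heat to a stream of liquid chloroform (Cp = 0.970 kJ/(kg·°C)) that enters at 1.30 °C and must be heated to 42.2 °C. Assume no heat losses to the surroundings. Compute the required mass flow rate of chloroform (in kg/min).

ṁ_c = 932 kg/min

Heat released by hot stream: Q = 264 × 2.05 × (102 − 33.7) = 36964 kJ/min
Energy balance on cold side (adiabatic exchanger): Q = ṁ_c·Cp_c·(T_c,out − T_c,in)
ṁ_c = 36964 / [0.970 × (42.2 − 1.30)] = 931.72 kg/min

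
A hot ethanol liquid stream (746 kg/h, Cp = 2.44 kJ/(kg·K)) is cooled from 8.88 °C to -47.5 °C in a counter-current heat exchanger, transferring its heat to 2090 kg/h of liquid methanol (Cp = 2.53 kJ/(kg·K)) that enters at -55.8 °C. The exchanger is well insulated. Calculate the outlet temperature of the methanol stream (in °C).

T_c,out = -36.4 °C

Heat released by hot stream: Q = 746 × 2.44 × (8.88 − -47.5) = 102630 kJ/h
Energy balance on cold side (adiabatic exchanger): Q = ṁ_c·Cp_c·(T_c,out − T_c,in)
T_c,out = -55.8 + 102630/(2090 × 2.53) = -36.392 °C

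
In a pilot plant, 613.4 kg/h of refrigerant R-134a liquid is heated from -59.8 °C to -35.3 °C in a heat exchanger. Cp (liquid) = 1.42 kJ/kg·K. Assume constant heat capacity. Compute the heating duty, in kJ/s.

Q = ṁ·Cp·ΔT = 613.4 × 1.42 × (-35.3 − -59.8) = 21340 kJ/h
Converting: 21340 / 3600 s = 5.9278 kW

Q = 5.93 kJ/s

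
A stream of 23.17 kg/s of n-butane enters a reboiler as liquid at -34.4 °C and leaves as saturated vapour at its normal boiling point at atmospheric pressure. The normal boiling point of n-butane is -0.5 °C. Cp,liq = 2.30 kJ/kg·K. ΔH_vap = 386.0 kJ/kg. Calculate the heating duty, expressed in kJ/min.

Q = 645000 kJ/min

liquid -34.4→-0.5 °C: 77.97 kJ/kg
vaporisation at -0.5 °C: 386 kJ/kg
Δh = 77.97 + 386 = 463.97 kJ/kg
Q = ṁ·Δh = 23.17 kg/s × 463.97 kJ/kg = 10750 kJ/s
|Q| = 10750 kW = 645010 kJ/min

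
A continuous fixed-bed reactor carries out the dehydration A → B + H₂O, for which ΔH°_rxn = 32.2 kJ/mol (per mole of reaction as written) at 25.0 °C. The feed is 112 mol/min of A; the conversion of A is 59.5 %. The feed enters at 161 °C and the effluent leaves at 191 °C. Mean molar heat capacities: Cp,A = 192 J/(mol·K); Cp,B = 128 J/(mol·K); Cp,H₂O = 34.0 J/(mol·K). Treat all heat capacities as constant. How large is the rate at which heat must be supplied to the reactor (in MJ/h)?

Q_in = 148 MJ/h

Extent of reaction ξ = 0.595 × 112 = 66.64 mol/min
Reaction term: ξ·ΔH°_rxn = 66.64 × 32.2 = 2145.8 kJ/min
Sensible, feed 161→25 °C: -2924.5 kJ/min
Outlet flows (mol/min): A 45.36, B 66.64, H₂O 66.64
Sensible, products 25→191 °C: 3237.8 kJ/min
Q = ΔH = 2459.1 kJ/min = 40.984 kW
Heat supplied = 147.54 MJ/h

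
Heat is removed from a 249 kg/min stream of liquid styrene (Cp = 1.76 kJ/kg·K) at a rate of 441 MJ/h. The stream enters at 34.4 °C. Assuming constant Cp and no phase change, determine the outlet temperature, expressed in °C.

Q = 441 MJ/h = 7350 kJ/min
ΔT = Q/(ṁ·Cp) = 7350/(249×1.76) = 16.772 K
T_out = 34.4 − 16.772 = 17.628 °C

T_out = 17.6 °C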